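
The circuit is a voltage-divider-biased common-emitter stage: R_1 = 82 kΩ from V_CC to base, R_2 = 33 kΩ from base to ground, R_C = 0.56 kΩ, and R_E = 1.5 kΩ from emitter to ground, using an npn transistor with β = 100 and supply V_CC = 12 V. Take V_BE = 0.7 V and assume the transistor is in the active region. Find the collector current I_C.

Thevenize the base divider: V_Th = V_CC·R_2/(R_1+R_2) = 12×33/115 = 3.44 V, R_Th = R_1‖R_2 = 23.5 kΩ.
Base-emitter loop: V_Th = I_B·R_Th + V_BE + (β+1)I_B·R_E, so I_B = (3.44 − 0.7) / (23.5 + 101×1.5) = 0.0157 mA.
I_C = β·I_B = 100×0.0157 = 1.57 mA, and I_E = (β+1)I_B = 1.58 mA.
V_CE = V_CC − I_C·R_C − I_E·R_E = 12 − 1.57×0.56 − 1.58×1.5 = 8.75 V.
V_CE = 8.75 V > 0.2 V confirms active-region operation.

I_C ≈ 1.6 mA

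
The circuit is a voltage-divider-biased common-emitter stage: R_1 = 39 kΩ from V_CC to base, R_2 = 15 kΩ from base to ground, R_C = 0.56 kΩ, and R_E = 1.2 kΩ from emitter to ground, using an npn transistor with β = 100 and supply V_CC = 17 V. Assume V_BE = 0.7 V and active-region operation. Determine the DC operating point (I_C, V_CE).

Thevenize the base divider: V_Th = V_CC·R_2/(R_1+R_2) = 17×15/54 = 4.72 V, R_Th = R_1‖R_2 = 10.8 kΩ.
Base-emitter loop: V_Th = I_B·R_Th + V_BE + (β+1)I_B·R_E, so I_B = (4.72 − 0.7) / (10.8 + 101×1.2) = 0.0305 mA.
I_C = β·I_B = 100×0.0305 = 3.05 mA, and I_E = (β+1)I_B = 3.08 mA.
V_CE = V_CC − I_C·R_C − I_E·R_E = 17 − 3.05×0.56 − 3.08×1.2 = 11.6 V.
V_CE = 11.6 V > 0.2 V confirms active-region operation.

I_C ≈ 3 mA, V_CE ≈ 12 V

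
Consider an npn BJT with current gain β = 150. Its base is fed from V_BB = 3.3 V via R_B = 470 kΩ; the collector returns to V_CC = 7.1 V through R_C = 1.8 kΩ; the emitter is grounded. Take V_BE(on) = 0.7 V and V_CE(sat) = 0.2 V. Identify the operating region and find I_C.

Assume active. Base-emitter loop: I_B = (V_BB − V_BE)/R_B = (3.3 − 0.7)/470 = 0.00553 mA.
I_C = β·I_B = 150×0.00553 = 0.83 mA.
V_CE = V_CC − I_C·R_C = 7.1 − 0.83×1.8 = 5.61 V > V_CE(sat), so the active-region assumption holds.

active; I_C ≈ 0.83 mA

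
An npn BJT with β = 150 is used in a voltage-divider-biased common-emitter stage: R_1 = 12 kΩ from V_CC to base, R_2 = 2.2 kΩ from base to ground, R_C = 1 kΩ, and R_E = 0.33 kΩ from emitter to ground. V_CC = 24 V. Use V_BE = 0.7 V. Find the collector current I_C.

I_C ≈ 8.8 mA

Thevenize the base divider: V_Th = V_CC·R_2/(R_1+R_2) = 24×2.2/14.2 = 3.72 V, R_Th = R_1‖R_2 = 1.86 kΩ.
Base-emitter loop: V_Th = I_B·R_Th + V_BE + (β+1)I_B·R_E, so I_B = (3.72 − 0.7) / (1.86 + 151×0.33) = 0.0584 mA.
I_C = β·I_B = 150×0.0584 = 8.76 mA, and I_E = (β+1)I_B = 8.82 mA.
V_CE = V_CC − I_C·R_C − I_E·R_E = 24 − 8.76×1 − 8.82×0.33 = 12.3 V.
V_CE = 12.3 V > 0.2 V confirms active-region operation.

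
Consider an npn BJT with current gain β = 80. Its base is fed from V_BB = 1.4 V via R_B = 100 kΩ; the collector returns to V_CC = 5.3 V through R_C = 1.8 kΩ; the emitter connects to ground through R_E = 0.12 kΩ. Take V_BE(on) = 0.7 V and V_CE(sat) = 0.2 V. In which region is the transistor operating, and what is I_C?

Assume active. Base-emitter loop: I_B = (V_BB − V_BE)/(R_B + (β+1)R_E) = (1.4 − 0.7)/(100 + 81×0.12) = 0.00638 mA.
I_C = β·I_B = 80×0.00638 = 0.51 mA.
V_CE = V_CC − I_C·R_C − I_E·R_E = 5.3 − 0.51×1.8 − 0.517×0.12 = 4.32 V > V_CE(sat), so the active-region assumption holds.

active; I_C ≈ 0.51 mA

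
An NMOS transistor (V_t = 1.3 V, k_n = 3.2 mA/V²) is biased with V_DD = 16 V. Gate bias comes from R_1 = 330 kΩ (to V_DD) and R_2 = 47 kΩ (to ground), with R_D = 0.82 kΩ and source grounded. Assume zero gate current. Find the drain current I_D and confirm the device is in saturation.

V_G = V_DD·R_2/(R_1+R_2) = 16×47/377 = 1.99 V. With the source grounded, V_GS = V_G = 1.99 V.
Assume saturation: I_D = (k_n/2)(V_GS − V_t)² = (3.2/2)×(1.99 − 1.3)² = 1.6×0.695² = 0.772 mA.
V_DS = V_DD − I_D·R_D = 16 − 0.772×0.82 = 15.4 V.
Saturation requires V_DS ≥ V_GS − V_t = 0.695 V; 15.4 ≥ 0.695 ✓.

I_D ≈ 0.77 mA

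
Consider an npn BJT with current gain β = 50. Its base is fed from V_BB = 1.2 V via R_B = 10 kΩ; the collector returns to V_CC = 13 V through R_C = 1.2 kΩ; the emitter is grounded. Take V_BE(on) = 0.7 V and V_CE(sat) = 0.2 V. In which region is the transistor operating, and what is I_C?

Assume active. Base-emitter loop: I_B = (V_BB − V_BE)/R_B = (1.2 − 0.7)/10 = 0.05 mA.
I_C = β·I_B = 50×0.05 = 2.5 mA.
V_CE = V_CC − I_C·R_C = 13 − 2.5×1.2 = 10 V > V_CE(sat), so the active-region assumption holds.

active; I_C ≈ 2.5 mA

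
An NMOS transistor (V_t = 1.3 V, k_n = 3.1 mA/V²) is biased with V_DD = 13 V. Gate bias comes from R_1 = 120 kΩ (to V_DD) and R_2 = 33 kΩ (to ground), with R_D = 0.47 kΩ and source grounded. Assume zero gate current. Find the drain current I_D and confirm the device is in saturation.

V_G = V_DD·R_2/(R_1+R_2) = 13×33/153 = 2.8 V. With the source grounded, V_GS = V_G = 2.8 V.
Assume saturation: I_D = (k_n/2)(V_GS − V_t)² = (3.1/2)×(2.8 − 1.3)² = 1.55×1.5² = 3.51 mA.
V_DS = V_DD − I_D·R_D = 13 − 3.51×0.47 = 11.4 V.
Saturation requires V_DS ≥ V_GS − V_t = 1.5 V; 11.4 ≥ 1.5 ✓.

I_D ≈ 3.5 mA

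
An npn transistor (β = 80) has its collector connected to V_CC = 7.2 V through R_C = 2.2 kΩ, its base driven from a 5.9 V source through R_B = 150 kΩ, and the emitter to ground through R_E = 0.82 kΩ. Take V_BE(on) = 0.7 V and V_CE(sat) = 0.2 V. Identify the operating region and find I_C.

Assume active. Base-emitter loop: I_B = (V_BB − V_BE)/(R_B + (β+1)R_E) = (5.9 − 0.7)/(150 + 81×0.82) = 0.024 mA.
I_C = β·I_B = 80×0.024 = 1.92 mA.
V_CE = V_CC − I_C·R_C − I_E·R_E = 7.2 − 1.92×2.2 − 1.95×0.82 = 1.38 V > V_CE(sat), so the active-region assumption holds.

active; I_C ≈ 1.9 mA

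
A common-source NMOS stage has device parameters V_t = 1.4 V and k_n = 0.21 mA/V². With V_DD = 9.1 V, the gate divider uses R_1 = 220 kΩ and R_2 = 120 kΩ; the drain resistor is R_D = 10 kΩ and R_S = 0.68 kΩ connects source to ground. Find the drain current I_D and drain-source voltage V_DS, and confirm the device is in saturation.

I_D ≈ 0.28 mA, V_DS ≈ 6.1 V

V_G = V_DD·R_2/(R_1+R_2) = 9.1×120/340 = 3.21 V.
Assume saturation: I_D = (k_n/2)(V_GS − V_t)² with V_GS = V_G − I_D·R_S = 3.21 − 0.68·I_D.
Substituting gives 0.0486·I_D² − 1.26·I_D + 0.345 = 0, with roots I_D = 0.277 or 25.6 mA.
The root I_D = 25.6 mA gives V_GS = -14.2 V ≤ V_t, so take I_D = 0.277 mA.
Then V_GS = 3.02 V and V_DS = V_DD − I_D(R_D+R_S) = 9.1 − 0.277×10.7 = 6.14 V.
Saturation requires V_DS ≥ V_GS − V_t = 1.62 V; 6.14 ≥ 1.62 ✓.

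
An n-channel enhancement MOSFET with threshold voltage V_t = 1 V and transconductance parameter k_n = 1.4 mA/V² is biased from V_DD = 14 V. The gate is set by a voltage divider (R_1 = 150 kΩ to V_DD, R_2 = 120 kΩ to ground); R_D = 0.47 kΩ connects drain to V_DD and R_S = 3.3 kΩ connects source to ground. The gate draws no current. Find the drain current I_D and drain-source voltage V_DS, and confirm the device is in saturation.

I_D ≈ 1.2 mA, V_DS ≈ 9.5 V

V_G = V_DD·R_2/(R_1+R_2) = 14×120/270 = 6.22 V.
Assume saturation: I_D = (k_n/2)(V_GS − V_t)² with V_GS = V_G − I_D·R_S = 6.22 − 3.3·I_D.
Substituting gives 7.62·I_D² − 25.1·I_D + 19.1 = 0, with roots I_D = 1.19 or 2.11 mA.
The root I_D = 2.11 mA gives V_GS = -0.736 V ≤ V_t, so take I_D = 1.19 mA.
Then V_GS = 2.3 V and V_DS = V_DD − I_D(R_D+R_S) = 14 − 1.19×3.77 = 9.52 V.
Saturation requires V_DS ≥ V_GS − V_t = 1.3 V; 9.52 ≥ 1.3 ✓.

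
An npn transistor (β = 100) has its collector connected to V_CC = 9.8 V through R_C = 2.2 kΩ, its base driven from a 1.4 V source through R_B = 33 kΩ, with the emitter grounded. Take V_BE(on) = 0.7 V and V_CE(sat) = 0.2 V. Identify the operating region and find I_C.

Assume active. Base-emitter loop: I_B = (V_BB − V_BE)/R_B = (1.4 − 0.7)/33 = 0.0212 mA.
I_C = β·I_B = 100×0.0212 = 2.12 mA.
V_CE = V_CC − I_C·R_C = 9.8 − 2.12×2.2 = 5.13 V > V_CE(sat), so the active-region assumption holds.

active; I_C ≈ 2.1 mA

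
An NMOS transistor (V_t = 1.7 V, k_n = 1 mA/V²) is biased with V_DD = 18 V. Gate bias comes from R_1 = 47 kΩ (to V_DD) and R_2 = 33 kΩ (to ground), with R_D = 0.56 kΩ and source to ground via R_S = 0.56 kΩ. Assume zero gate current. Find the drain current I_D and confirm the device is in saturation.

V_G = V_DD·R_2/(R_1+R_2) = 18×33/80 = 7.42 V.
Assume saturation: I_D = (k_n/2)(V_GS − V_t)² with V_GS = V_G − I_D·R_S = 7.42 − 0.56·I_D.
Substituting gives 0.157·I_D² − 4.21·I_D + 16.4 = 0, with roots I_D = 4.73 or 22.1 mA.
The root I_D = 22.1 mA gives V_GS = -4.95 V ≤ V_t, so take I_D = 4.73 mA.
Then V_GS = 4.78 V and V_DS = V_DD − I_D(R_D+R_S) = 18 − 4.73×1.12 = 12.7 V.
Saturation requires V_DS ≥ V_GS − V_t = 3.08 V; 12.7 ≥ 3.08 ✓.

I_D ≈ 4.7 mA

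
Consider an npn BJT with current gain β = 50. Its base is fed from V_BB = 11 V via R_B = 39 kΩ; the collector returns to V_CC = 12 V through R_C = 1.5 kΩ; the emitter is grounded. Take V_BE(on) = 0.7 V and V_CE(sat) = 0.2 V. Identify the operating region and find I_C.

Assume active: I_B = (11 − 0.7)/39 = 0.264 mA, giving I_C = β·I_B = 13.2 mA.
But then V_CE = 12 − 13.2×1.5 = -7.81 V < V_CE(sat) = 0.2 V — impossible in the active region.
So the transistor is saturated. With V_CE = 0.2 V, I_C = (V_CC − 0.2)/R_C = 11.8/1.5 = 7.87 mA.
Check: β·I_B = 13.2 mA > I_C = 7.87 mA, confirming saturation.

saturation; I_C ≈ 7.9 mA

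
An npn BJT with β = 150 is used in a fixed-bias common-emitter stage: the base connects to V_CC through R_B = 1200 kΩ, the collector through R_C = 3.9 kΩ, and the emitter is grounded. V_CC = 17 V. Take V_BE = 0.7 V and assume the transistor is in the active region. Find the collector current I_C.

Base loop: V_CC = I_B·R_B + V_BE, so I_B = (17 − 0.7)/1200 kΩ = 0.0136 mA.
In the active region I_C = β·I_B = 150 × 0.0136 = 2.04 mA.
Collector loop: V_CE = V_CC − I_C·R_C = 17 − 2.04×3.9 = 9.05 V.
Since V_CE = 9.05 V > V_CE(sat) ≈ 0.2 V, the transistor is in the active region as assumed.

I_C ≈ 2 mA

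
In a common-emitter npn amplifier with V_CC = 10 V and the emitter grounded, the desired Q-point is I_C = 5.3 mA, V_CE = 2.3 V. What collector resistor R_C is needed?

Collector loop: V_CC = I_C·R_C + V_CE.
R_C = (V_CC − V_CE)/I_C = (10 − 2.3)/5.3 = 1.45 kΩ.

R_C ≈ 1.5 kΩ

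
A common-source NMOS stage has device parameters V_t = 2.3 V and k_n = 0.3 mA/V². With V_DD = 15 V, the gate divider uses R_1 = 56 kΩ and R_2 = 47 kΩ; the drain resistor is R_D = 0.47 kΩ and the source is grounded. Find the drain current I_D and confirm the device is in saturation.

V_G = V_DD·R_2/(R_1+R_2) = 15×47/103 = 6.84 V. With the source grounded, V_GS = V_G = 6.84 V.
Assume saturation: I_D = (k_n/2)(V_GS − V_t)² = (0.3/2)×(6.84 − 2.3)² = 0.15×4.54² = 3.1 mA.
V_DS = V_DD − I_D·R_D = 15 − 3.1×0.47 = 13.5 V.
Saturation requires V_DS ≥ V_GS − V_t = 4.54 V; 13.5 ≥ 4.54 ✓.

I_D ≈ 3.1 mA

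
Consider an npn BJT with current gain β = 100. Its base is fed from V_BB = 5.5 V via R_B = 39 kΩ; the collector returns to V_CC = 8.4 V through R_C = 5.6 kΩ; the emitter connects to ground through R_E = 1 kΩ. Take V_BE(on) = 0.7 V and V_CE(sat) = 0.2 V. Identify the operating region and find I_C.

Assume active: I_B = (5.5 − 0.7)/(39 + 101×1) = 0.0343 mA, I_C = β·I_B = 3.43 mA.
Then V_CE = 8.4 − 3.43×5.6 − 3.46×1 = -14.3 V < 0.2 V — the active assumption fails.
Re-solve with V_CE = 0.2 V. KCL at the emitter: V_E/R_E = (V_BB−0.7−V_E)/R_B + (V_CC−0.2−V_E)/R_C, giving V_E = 1.32 V.
I_C = (V_CC − 0.2 − V_E)/R_C = (8.2 − 1.32)/5.6 = 1.23 mA.
Check: I_B = (4.8 − 1.32)/39 = 0.0893 mA, and β·I_B = 8.93 mA > I_C, confirming saturation.

saturation; I_C ≈ 1.2 mA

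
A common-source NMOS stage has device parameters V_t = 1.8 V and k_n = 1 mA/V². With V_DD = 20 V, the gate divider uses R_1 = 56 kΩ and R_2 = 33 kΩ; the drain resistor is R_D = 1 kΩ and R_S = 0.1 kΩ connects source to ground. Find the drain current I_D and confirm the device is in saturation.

V_G = V_DD·R_2/(R_1+R_2) = 20×33/89 = 7.42 V.
Assume saturation: I_D = (k_n/2)(V_GS − V_t)² with V_GS = V_G − I_D·R_S = 7.42 − 0.1·I_D.
Substituting gives 0.005·I_D² − 1.56·I_D + 15.8 = 0, with roots I_D = 10.4 or 302 mA.
The root I_D = 302 mA gives V_GS = -22.8 V ≤ V_t, so take I_D = 10.4 mA.
Then V_GS = 6.37 V and V_DS = V_DD − I_D(R_D+R_S) = 20 − 10.4×1.1 = 8.51 V.
Saturation requires V_DS ≥ V_GS − V_t = 4.57 V; 8.51 ≥ 4.57 ✓.

I_D ≈ 10 mA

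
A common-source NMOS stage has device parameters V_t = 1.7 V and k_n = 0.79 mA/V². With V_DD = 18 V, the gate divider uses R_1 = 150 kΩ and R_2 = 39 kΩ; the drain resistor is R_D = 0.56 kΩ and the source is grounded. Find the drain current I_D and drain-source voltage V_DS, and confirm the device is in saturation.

V_G = V_DD·R_2/(R_1+R_2) = 18×39/189 = 3.71 V. With the source grounded, V_GS = V_G = 3.71 V.
Assume saturation: I_D = (k_n/2)(V_GS − V_t)² = (0.79/2)×(3.71 − 1.7)² = 0.395×2.01² = 1.6 mA.
V_DS = V_DD − I_D·R_D = 18 − 1.6×0.56 = 17.1 V.
Saturation requires V_DS ≥ V_GS − V_t = 2.01 V; 17.1 ≥ 2.01 ✓.

I_D ≈ 1.6 mA, V_DS ≈ 17 V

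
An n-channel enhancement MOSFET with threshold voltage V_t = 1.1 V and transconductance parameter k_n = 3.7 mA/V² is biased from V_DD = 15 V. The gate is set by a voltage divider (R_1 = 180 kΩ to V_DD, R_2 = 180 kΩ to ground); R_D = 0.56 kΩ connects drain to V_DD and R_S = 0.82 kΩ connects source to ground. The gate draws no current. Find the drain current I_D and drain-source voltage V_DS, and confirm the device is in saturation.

I_D ≈ 5.7 mA, V_DS ≈ 7.2 V

V_G = V_DD·R_2/(R_1+R_2) = 15×180/360 = 7.5 V.
Assume saturation: I_D = (k_n/2)(V_GS − V_t)² with V_GS = V_G − I_D·R_S = 7.5 − 0.82·I_D.
Substituting gives 1.24·I_D² − 20.4·I_D + 75.8 = 0, with roots I_D = 5.67 or 10.7 mA.
The root I_D = 10.7 mA gives V_GS = -1.31 V ≤ V_t, so take I_D = 5.67 mA.
Then V_GS = 2.85 V and V_DS = V_DD − I_D(R_D+R_S) = 15 − 5.67×1.38 = 7.18 V.
Saturation requires V_DS ≥ V_GS − V_t = 1.75 V; 7.18 ≥ 1.75 ✓.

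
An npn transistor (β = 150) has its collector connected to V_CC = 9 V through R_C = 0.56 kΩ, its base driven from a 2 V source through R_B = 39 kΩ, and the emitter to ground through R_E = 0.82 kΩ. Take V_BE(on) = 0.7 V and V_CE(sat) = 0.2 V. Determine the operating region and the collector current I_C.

Assume active. Base-emitter loop: I_B = (V_BB − V_BE)/(R_B + (β+1)R_E) = (2 − 0.7)/(39 + 151×0.82) = 0.00798 mA.
I_C = β·I_B = 150×0.00798 = 1.2 mA.
V_CE = V_CC − I_C·R_C − I_E·R_E = 9 − 1.2×0.56 − 1.21×0.82 = 7.34 V > V_CE(sat), so the active-region assumption holds.

active; I_C ≈ 1.2 mA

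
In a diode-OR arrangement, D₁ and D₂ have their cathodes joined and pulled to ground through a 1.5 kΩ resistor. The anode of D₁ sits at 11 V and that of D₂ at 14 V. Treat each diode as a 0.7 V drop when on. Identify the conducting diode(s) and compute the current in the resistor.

Assume both conduct. Then node N would need to be at both 11−0.7 = 10.3 V and 14−0.7 = 13.3 V, which is impossible.
Assume only D₂ conducts: V_N = 14 − 0.7 = 13.3 V, so I_R = 13.3/1.5 = 8.87 mA.
Check D₁: its anode-to-cathode voltage is 11 − 13.3 = -2.3 V < 0.7 V, so it is off. The assumption is consistent.

Only D₂ conducts; I_R ≈ 8.9 mA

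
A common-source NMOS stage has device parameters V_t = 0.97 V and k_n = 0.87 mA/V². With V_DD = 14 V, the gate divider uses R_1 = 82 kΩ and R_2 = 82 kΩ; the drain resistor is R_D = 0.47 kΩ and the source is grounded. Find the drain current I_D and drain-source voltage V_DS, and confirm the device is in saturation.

V_G = V_DD·R_2/(R_1+R_2) = 14×82/164 = 7 V. With the source grounded, V_GS = V_G = 7 V.
Assume saturation: I_D = (k_n/2)(V_GS − V_t)² = (0.87/2)×(7 − 0.97)² = 0.435×6.03² = 15.8 mA.
V_DS = V_DD − I_D·R_D = 14 − 15.8×0.47 = 6.57 V.
Saturation requires V_DS ≥ V_GS − V_t = 6.03 V; 6.57 ≥ 6.03 ✓.

I_D ≈ 16 mA, V_DS ≈ 6.6 V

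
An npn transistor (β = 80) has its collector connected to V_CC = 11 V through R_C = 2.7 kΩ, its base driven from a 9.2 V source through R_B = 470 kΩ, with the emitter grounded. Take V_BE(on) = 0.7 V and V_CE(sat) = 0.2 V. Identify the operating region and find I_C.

Assume active. Base-emitter loop: I_B = (V_BB − V_BE)/R_B = (9.2 − 0.7)/470 = 0.0181 mA.
I_C = β·I_B = 80×0.0181 = 1.45 mA.
V_CE = V_CC − I_C·R_C = 11 − 1.45×2.7 = 7.09 V > V_CE(sat), so the active-region assumption holds.

active; I_C ≈ 1.4 mA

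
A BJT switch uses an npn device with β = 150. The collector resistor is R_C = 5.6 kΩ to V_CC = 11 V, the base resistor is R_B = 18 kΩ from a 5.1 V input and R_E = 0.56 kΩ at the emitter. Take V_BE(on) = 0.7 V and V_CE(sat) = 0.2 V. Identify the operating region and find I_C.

Assume active: I_B = (5.1 − 0.7)/(18 + 151×0.56) = 0.0429 mA, I_C = β·I_B = 6.44 mA.
Then V_CE = 11 − 6.44×5.6 − 6.48×0.56 = -28.7 V < 0.2 V — the active assumption fails.
Re-solve with V_CE = 0.2 V. KCL at the emitter: V_E/R_E = (V_BB−0.7−V_E)/R_B + (V_CC−0.2−V_E)/R_C, giving V_E = 1.08 V.
I_C = (V_CC − 0.2 − V_E)/R_C = (10.8 − 1.08)/5.6 = 1.74 mA.
Check: I_B = (4.4 − 1.08)/18 = 0.185 mA, and β·I_B = 27.7 mA > I_C, confirming saturation.

saturation; I_C ≈ 1.7 mA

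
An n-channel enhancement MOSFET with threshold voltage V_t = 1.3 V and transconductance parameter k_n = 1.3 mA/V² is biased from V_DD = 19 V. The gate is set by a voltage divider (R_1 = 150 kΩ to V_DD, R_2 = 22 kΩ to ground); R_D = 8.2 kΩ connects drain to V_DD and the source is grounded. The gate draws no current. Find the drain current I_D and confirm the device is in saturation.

V_G = V_DD·R_2/(R_1+R_2) = 19×22/172 = 2.43 V. With the source grounded, V_GS = V_G = 2.43 V.
Assume saturation: I_D = (k_n/2)(V_GS − V_t)² = (1.3/2)×(2.43 − 1.3)² = 0.65×1.13² = 0.83 mA.
V_DS = V_DD − I_D·R_D = 19 − 0.83×8.2 = 12.2 V.
Saturation requires V_DS ≥ V_GS − V_t = 1.13 V; 12.2 ≥ 1.13 ✓.

I_D ≈ 0.83 mA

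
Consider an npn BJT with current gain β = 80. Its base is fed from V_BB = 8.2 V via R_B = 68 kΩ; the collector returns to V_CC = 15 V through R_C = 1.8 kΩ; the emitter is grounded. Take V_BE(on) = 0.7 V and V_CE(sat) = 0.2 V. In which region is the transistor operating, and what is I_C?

Assume active: I_B = (8.2 − 0.7)/68 = 0.11 mA, giving I_C = β·I_B = 8.82 mA.
But then V_CE = 15 − 8.82×1.8 = -0.882 V < V_CE(sat) = 0.2 V — impossible in the active region.
So the transistor is saturated. With V_CE = 0.2 V, I_C = (V_CC − 0.2)/R_C = 14.8/1.8 = 8.22 mA.
Check: β·I_B = 8.82 mA > I_C = 8.22 mA, confirming saturation.

saturation; I_C ≈ 8.2 mA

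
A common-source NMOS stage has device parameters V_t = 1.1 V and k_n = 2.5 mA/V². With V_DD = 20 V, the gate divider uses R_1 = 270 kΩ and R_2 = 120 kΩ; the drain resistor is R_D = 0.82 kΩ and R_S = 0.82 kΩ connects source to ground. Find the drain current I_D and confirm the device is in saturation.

I_D ≈ 4 mA

V_G = V_DD·R_2/(R_1+R_2) = 20×120/390 = 6.15 V.
Assume saturation: I_D = (k_n/2)(V_GS − V_t)² with V_GS = V_G − I_D·R_S = 6.15 − 0.82·I_D.
Substituting gives 0.84·I_D² − 11.4·I_D + 31.9 = 0, with roots I_D = 3.99 or 9.53 mA.
The root I_D = 9.53 mA gives V_GS = -1.66 V ≤ V_t, so take I_D = 3.99 mA.
Then V_GS = 2.89 V and V_DS = V_DD − I_D(R_D+R_S) = 20 − 3.99×1.64 = 13.5 V.
Saturation requires V_DS ≥ V_GS − V_t = 1.79 V; 13.5 ≥ 1.79 ✓.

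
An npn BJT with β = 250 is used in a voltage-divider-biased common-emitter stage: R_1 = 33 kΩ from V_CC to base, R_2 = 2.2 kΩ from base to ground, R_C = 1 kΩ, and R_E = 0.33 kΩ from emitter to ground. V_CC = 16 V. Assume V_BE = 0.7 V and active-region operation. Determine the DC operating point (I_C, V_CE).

I_C ≈ 0.88 mA, V_CE ≈ 15 V

Thevenize the base divider: V_Th = V_CC·R_2/(R_1+R_2) = 16×2.2/35.2 = 1 V, R_Th = R_1‖R_2 = 2.06 kΩ.
Base-emitter loop: V_Th = I_B·R_Th + V_BE + (β+1)I_B·R_E, so I_B = (1 − 0.7) / (2.06 + 251×0.33) = 0.00353 mA.
I_C = β·I_B = 250×0.00353 = 0.883 mA, and I_E = (β+1)I_B = 0.887 mA.
V_CE = V_CC − I_C·R_C − I_E·R_E = 16 − 0.883×1 − 0.887×0.33 = 14.8 V.
V_CE = 14.8 V > 0.2 V confirms active-region operation.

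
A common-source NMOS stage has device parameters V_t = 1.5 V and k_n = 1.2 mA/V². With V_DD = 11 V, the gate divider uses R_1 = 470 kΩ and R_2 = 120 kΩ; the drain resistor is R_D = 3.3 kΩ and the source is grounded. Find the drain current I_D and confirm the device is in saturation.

I_D ≈ 0.33 mA

V_G = V_DD·R_2/(R_1+R_2) = 11×120/590 = 2.24 V. With the source grounded, V_GS = V_G = 2.24 V.
Assume saturation: I_D = (k_n/2)(V_GS − V_t)² = (1.2/2)×(2.24 − 1.5)² = 0.6×0.737² = 0.326 mA.
V_DS = V_DD − I_D·R_D = 11 − 0.326×3.3 = 9.92 V.
Saturation requires V_DS ≥ V_GS − V_t = 0.737 V; 9.92 ≥ 0.737 ✓.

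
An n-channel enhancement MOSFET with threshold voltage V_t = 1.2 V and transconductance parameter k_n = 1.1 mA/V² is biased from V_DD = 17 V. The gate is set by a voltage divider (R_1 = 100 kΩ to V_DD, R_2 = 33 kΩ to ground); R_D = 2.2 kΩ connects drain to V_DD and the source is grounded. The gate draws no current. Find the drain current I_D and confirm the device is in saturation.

V_G = V_DD·R_2/(R_1+R_2) = 17×33/133 = 4.22 V. With the source grounded, V_GS = V_G = 4.22 V.
Assume saturation: I_D = (k_n/2)(V_GS − V_t)² = (1.1/2)×(4.22 − 1.2)² = 0.55×3.02² = 5.01 mA.
V_DS = V_DD − I_D·R_D = 17 − 5.01×2.2 = 5.98 V.
Saturation requires V_DS ≥ V_GS − V_t = 3.02 V; 5.98 ≥ 3.02 ✓.

I_D ≈ 5 mA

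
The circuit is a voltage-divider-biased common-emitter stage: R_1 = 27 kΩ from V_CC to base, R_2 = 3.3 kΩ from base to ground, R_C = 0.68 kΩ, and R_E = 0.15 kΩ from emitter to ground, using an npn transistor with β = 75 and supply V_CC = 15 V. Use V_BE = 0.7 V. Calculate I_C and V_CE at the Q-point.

Thevenize the base divider: V_Th = V_CC·R_2/(R_1+R_2) = 15×3.3/30.3 = 1.63 V, R_Th = R_1‖R_2 = 2.94 kΩ.
Base-emitter loop: V_Th = I_B·R_Th + V_BE + (β+1)I_B·R_E, so I_B = (1.63 − 0.7) / (2.94 + 76×0.15) = 0.0651 mA.
I_C = β·I_B = 75×0.0651 = 4.88 mA, and I_E = (β+1)I_B = 4.95 mA.
V_CE = V_CC − I_C·R_C − I_E·R_E = 15 − 4.88×0.68 − 4.95×0.15 = 10.9 V.
V_CE = 10.9 V > 0.2 V confirms active-region operation.

I_C ≈ 4.9 mA, V_CE ≈ 11 V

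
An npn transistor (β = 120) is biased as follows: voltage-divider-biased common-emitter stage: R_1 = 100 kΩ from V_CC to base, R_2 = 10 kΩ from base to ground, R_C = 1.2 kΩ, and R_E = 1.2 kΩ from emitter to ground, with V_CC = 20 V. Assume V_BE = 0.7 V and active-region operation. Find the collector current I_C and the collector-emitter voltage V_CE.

I_C ≈ 0.87 mA, V_CE ≈ 18 V

Thevenize the base divider: V_Th = V_CC·R_2/(R_1+R_2) = 20×10/110 = 1.82 V, R_Th = R_1‖R_2 = 9.09 kΩ.
Base-emitter loop: V_Th = I_B·R_Th + V_BE + (β+1)I_B·R_E, so I_B = (1.82 − 0.7) / (9.09 + 121×1.2) = 0.00725 mA.
I_C = β·I_B = 120×0.00725 = 0.87 mA, and I_E = (β+1)I_B = 0.877 mA.
V_CE = V_CC − I_C·R_C − I_E·R_E = 20 − 0.87×1.2 − 0.877×1.2 = 17.9 V.
V_CE = 17.9 V > 0.2 V confirms active-region operation.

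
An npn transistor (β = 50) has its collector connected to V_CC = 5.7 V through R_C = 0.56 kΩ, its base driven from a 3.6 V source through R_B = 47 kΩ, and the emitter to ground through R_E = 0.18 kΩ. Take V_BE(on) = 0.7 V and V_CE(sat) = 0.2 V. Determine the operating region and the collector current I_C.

active; I_C ≈ 2.6 mA

Assume active. Base-emitter loop: I_B = (V_BB − V_BE)/(R_B + (β+1)R_E) = (3.6 − 0.7)/(47 + 51×0.18) = 0.0516 mA.
I_C = β·I_B = 50×0.0516 = 2.58 mA.
V_CE = V_CC − I_C·R_C − I_E·R_E = 5.7 − 2.58×0.56 − 2.63×0.18 = 3.78 V > V_CE(sat), so the active-region assumption holds.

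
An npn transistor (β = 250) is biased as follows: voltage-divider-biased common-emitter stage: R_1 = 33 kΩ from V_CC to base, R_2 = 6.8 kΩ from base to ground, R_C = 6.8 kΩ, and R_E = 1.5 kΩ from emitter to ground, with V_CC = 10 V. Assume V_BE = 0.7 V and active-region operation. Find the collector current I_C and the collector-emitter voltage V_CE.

Thevenize the base divider: V_Th = V_CC·R_2/(R_1+R_2) = 10×6.8/39.8 = 1.71 V, R_Th = R_1‖R_2 = 5.64 kΩ.
Base-emitter loop: V_Th = I_B·R_Th + V_BE + (β+1)I_B·R_E, so I_B = (1.71 − 0.7) / (5.64 + 251×1.5) = 0.00264 mA.
I_C = β·I_B = 250×0.00264 = 0.66 mA, and I_E = (β+1)I_B = 0.662 mA.
V_CE = V_CC − I_C·R_C − I_E·R_E = 10 − 0.66×6.8 − 0.662×1.5 = 4.52 V.
V_CE = 4.52 V > 0.2 V confirms active-region operation.

I_C ≈ 0.66 mA, V_CE ≈ 4.5 V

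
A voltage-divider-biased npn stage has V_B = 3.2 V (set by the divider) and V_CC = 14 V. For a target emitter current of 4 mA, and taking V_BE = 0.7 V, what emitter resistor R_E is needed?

R_E ≈ 0.62 kΩ

V_E = V_B − V_BE = 3.2 − 0.7 = 2.5 V.
R_E = V_E / I_E = 2.5 / 4 = 0.625 kΩ.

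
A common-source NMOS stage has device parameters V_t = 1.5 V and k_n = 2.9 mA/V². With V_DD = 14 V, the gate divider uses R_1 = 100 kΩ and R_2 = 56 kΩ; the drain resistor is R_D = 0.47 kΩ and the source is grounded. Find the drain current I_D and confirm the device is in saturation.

V_G = V_DD·R_2/(R_1+R_2) = 14×56/156 = 5.03 V. With the source grounded, V_GS = V_G = 5.03 V.
Assume saturation: I_D = (k_n/2)(V_GS − V_t)² = (2.9/2)×(5.03 − 1.5)² = 1.45×3.53² = 18 mA.
V_DS = V_DD − I_D·R_D = 14 − 18×0.47 = 5.53 V.
Saturation requires V_DS ≥ V_GS − V_t = 3.53 V; 5.53 ≥ 3.53 ✓.

I_D ≈ 18 mA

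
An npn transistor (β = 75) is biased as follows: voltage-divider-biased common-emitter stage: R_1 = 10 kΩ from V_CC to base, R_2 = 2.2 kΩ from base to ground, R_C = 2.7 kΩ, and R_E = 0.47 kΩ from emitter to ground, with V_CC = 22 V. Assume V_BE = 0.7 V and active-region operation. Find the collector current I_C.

Thevenize the base divider: V_Th = V_CC·R_2/(R_1+R_2) = 22×2.2/12.2 = 3.97 V, R_Th = R_1‖R_2 = 1.8 kΩ.
Base-emitter loop: V_Th = I_B·R_Th + V_BE + (β+1)I_B·R_E, so I_B = (3.97 − 0.7) / (1.8 + 76×0.47) = 0.0871 mA.
I_C = β·I_B = 75×0.0871 = 6.53 mA, and I_E = (β+1)I_B = 6.62 mA.
V_CE = V_CC − I_C·R_C − I_E·R_E = 22 − 6.53×2.7 − 6.62×0.47 = 1.26 V.
V_CE = 1.26 V > 0.2 V confirms active-region operation.

I_C ≈ 6.5 mA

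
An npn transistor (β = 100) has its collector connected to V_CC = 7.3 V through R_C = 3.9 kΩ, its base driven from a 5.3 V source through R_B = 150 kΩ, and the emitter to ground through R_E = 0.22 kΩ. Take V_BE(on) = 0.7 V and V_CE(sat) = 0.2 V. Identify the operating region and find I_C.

saturation; I_C ≈ 1.7 mA

Assume active: I_B = (5.3 − 0.7)/(150 + 101×0.22) = 0.0267 mA, I_C = β·I_B = 2.67 mA.
Then V_CE = 7.3 − 2.67×3.9 − 2.7×0.22 = -3.71 V < 0.2 V — the active assumption fails.
Re-solve with V_CE = 0.2 V. KCL at the emitter: V_E/R_E = (V_BB−0.7−V_E)/R_B + (V_CC−0.2−V_E)/R_C, giving V_E = 0.385 V.
I_C = (V_CC − 0.2 − V_E)/R_C = (7.1 − 0.385)/3.9 = 1.72 mA.
Check: I_B = (4.6 − 0.385)/150 = 0.0281 mA, and β·I_B = 2.81 mA > I_C, confirming saturation.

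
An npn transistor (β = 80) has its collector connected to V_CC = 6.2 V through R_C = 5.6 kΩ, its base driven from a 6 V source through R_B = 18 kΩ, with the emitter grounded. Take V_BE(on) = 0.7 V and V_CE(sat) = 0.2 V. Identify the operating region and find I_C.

Assume active: I_B = (6 − 0.7)/18 = 0.294 mA, giving I_C = β·I_B = 23.6 mA.
But then V_CE = 6.2 − 23.6×5.6 = -126 V < V_CE(sat) = 0.2 V — impossible in the active region.
So the transistor is saturated. With V_CE = 0.2 V, I_C = (V_CC − 0.2)/R_C = 6/5.6 = 1.07 mA.
Check: β·I_B = 23.6 mA > I_C = 1.07 mA, confirming saturation.

saturation; I_C ≈ 1.1 mA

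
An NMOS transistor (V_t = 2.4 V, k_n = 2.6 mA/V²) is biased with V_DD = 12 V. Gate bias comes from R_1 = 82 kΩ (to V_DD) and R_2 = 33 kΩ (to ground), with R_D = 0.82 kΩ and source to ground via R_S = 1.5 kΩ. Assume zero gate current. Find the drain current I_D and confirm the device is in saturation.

V_G = V_DD·R_2/(R_1+R_2) = 12×33/115 = 3.44 V.
Assume saturation: I_D = (k_n/2)(V_GS − V_t)² with V_GS = V_G − I_D·R_S = 3.44 − 1.5·I_D.
Substituting gives 2.93·I_D² − 5.07·I_D + 1.42 = 0, with roots I_D = 0.35 or 1.38 mA.
The root I_D = 1.38 mA gives V_GS = 1.37 V ≤ V_t, so take I_D = 0.35 mA.
Then V_GS = 2.92 V and V_DS = V_DD − I_D(R_D+R_S) = 12 − 0.35×2.32 = 11.2 V.
Saturation requires V_DS ≥ V_GS − V_t = 0.519 V; 11.2 ≥ 0.519 ✓.

I_D ≈ 0.35 mA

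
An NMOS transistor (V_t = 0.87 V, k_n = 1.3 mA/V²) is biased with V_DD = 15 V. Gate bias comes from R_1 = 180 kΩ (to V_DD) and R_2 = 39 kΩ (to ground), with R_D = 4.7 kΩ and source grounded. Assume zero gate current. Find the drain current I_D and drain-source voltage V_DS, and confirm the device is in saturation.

V_G = V_DD·R_2/(R_1+R_2) = 15×39/219 = 2.67 V. With the source grounded, V_GS = V_G = 2.67 V.
Assume saturation: I_D = (k_n/2)(V_GS − V_t)² = (1.3/2)×(2.67 − 0.87)² = 0.65×1.8² = 2.11 mA.
V_DS = V_DD − I_D·R_D = 15 − 2.11×4.7 = 5.09 V.
Saturation requires V_DS ≥ V_GS − V_t = 1.8 V; 5.09 ≥ 1.8 ✓.

I_D ≈ 2.1 mA, V_DS ≈ 5.1 V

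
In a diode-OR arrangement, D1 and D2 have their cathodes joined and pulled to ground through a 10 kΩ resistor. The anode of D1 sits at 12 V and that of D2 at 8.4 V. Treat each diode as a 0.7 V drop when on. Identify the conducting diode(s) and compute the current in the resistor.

Assume both conduct. Then node N would need to be at both 12−0.7 = 11.3 V and 8.4−0.7 = 7.7 V, which is impossible.
Assume only D1 conducts: V_N = 12 − 0.7 = 11.3 V, so I_R = 11.3/10 = 1.13 mA.
Check D2: its anode-to-cathode voltage is 8.4 − 11.3 = -2.9 V < 0.7 V, so it is off. The assumption is consistent.

Only D1 conducts; I_R ≈ 1.1 mA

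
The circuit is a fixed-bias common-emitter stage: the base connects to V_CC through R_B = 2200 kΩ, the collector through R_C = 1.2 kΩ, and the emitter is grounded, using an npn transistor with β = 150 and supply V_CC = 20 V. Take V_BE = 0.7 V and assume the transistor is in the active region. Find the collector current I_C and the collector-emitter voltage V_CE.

I_C ≈ 1.3 mA, V_CE ≈ 18 V

Base loop: V_CC = I_B·R_B + V_BE, so I_B = (20 − 0.7)/2200 kΩ = 0.00877 mA.
In the active region I_C = β·I_B = 150 × 0.00877 = 1.32 mA.
Collector loop: V_CE = V_CC − I_C·R_C = 20 − 1.32×1.2 = 18.4 V.
Since V_CE = 18.4 V > V_CE(sat) ≈ 0.2 V, the transistor is in the active region as assumed.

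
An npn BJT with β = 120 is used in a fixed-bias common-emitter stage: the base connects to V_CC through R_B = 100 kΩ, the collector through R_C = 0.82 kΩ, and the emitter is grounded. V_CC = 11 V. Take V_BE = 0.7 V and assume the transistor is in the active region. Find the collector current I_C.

Base loop: V_CC = I_B·R_B + V_BE, so I_B = (11 − 0.7)/100 kΩ = 0.103 mA.
In the active region I_C = β·I_B = 120 × 0.103 = 12.4 mA.
Collector loop: V_CE = V_CC − I_C·R_C = 11 − 12.4×0.82 = 0.865 V.
Since V_CE = 0.865 V > V_CE(sat) ≈ 0.2 V, the transistor is in the active region as assumed.

I_C ≈ 12 mA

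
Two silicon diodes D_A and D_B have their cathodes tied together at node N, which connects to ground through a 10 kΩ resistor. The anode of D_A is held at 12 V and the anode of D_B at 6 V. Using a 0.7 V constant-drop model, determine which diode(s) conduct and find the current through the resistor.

Only D_A conducts; I_R ≈ 1.1 mA

Assume both conduct. Then node N would need to be at both 12−0.7 = 11.3 V and 6−0.7 = 5.3 V, which is impossible.
Assume only D_A conducts: V_N = 12 − 0.7 = 11.3 V, so I_R = 11.3/10 = 1.13 mA.
Check D_B: its anode-to-cathode voltage is 6 − 11.3 = -5.3 V < 0.7 V, so it is off. The assumption is consistent.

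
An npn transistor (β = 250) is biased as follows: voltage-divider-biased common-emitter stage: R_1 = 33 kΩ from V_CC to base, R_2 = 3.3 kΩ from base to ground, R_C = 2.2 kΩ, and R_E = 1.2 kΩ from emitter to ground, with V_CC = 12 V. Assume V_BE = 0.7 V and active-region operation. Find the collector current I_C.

I_C ≈ 0.32 mA

Thevenize the base divider: V_Th = V_CC·R_2/(R_1+R_2) = 12×3.3/36.3 = 1.09 V, R_Th = R_1‖R_2 = 3 kΩ.
Base-emitter loop: V_Th = I_B·R_Th + V_BE + (β+1)I_B·R_E, so I_B = (1.09 − 0.7) / (3 + 251×1.2) = 0.00129 mA.
I_C = β·I_B = 250×0.00129 = 0.321 mA, and I_E = (β+1)I_B = 0.323 mA.
V_CE = V_CC − I_C·R_C − I_E·R_E = 12 − 0.321×2.2 − 0.323×1.2 = 10.9 V.
V_CE = 10.9 V > 0.2 V confirms active-region operation.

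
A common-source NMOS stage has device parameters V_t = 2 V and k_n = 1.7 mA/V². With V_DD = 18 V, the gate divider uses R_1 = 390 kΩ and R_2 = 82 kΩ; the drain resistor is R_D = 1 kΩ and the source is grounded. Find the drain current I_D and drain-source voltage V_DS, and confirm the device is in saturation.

V_G = V_DD·R_2/(R_1+R_2) = 18×82/472 = 3.13 V. With the source grounded, V_GS = V_G = 3.13 V.
Assume saturation: I_D = (k_n/2)(V_GS − V_t)² = (1.7/2)×(3.13 − 2)² = 0.85×1.13² = 1.08 mA.
V_DS = V_DD − I_D·R_D = 18 − 1.08×1 = 16.9 V.
Saturation requires V_DS ≥ V_GS − V_t = 1.13 V; 16.9 ≥ 1.13 ✓.

I_D ≈ 1.1 mA, V_DS ≈ 17 V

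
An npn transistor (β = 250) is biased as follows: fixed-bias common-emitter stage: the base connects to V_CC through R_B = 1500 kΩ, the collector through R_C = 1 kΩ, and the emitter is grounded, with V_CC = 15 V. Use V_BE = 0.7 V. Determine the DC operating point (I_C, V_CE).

I_C ≈ 2.4 mA, V_CE ≈ 13 V

Base loop: V_CC = I_B·R_B + V_BE, so I_B = (15 − 0.7)/1500 kΩ = 0.00953 mA.
In the active region I_C = β·I_B = 250 × 0.00953 = 2.38 mA.
Collector loop: V_CE = V_CC − I_C·R_C = 15 − 2.38×1 = 12.6 V.
Since V_CE = 12.6 V > V_CE(sat) ≈ 0.2 V, the transistor is in the active region as assumed.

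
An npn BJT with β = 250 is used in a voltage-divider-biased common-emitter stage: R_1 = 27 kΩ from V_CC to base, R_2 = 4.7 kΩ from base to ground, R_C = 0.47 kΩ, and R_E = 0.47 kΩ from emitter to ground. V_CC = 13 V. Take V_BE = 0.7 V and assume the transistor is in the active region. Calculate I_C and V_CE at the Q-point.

I_C ≈ 2.5 mA, V_CE ≈ 11 V

Thevenize the base divider: V_Th = V_CC·R_2/(R_1+R_2) = 13×4.7/31.7 = 1.93 V, R_Th = R_1‖R_2 = 4 kΩ.
Base-emitter loop: V_Th = I_B·R_Th + V_BE + (β+1)I_B·R_E, so I_B = (1.93 − 0.7) / (4 + 251×0.47) = 0.0101 mA.
I_C = β·I_B = 250×0.0101 = 2.52 mA, and I_E = (β+1)I_B = 2.53 mA.
V_CE = V_CC − I_C·R_C − I_E·R_E = 13 − 2.52×0.47 − 2.53×0.47 = 10.6 V.
V_CE = 10.6 V > 0.2 V confirms active-region operation.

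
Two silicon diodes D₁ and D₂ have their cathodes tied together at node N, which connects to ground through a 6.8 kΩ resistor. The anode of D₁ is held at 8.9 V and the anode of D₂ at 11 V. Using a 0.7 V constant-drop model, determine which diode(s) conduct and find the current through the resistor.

Assume both conduct. Then node N would need to be at both 8.9−0.7 = 8.2 V and 11−0.7 = 10.3 V, which is impossible.
Assume only D₂ conducts: V_N = 11 − 0.7 = 10.3 V, so I_R = 10.3/6.8 = 1.51 mA.
Check D₁: its anode-to-cathode voltage is 8.9 − 10.3 = -1.4 V < 0.7 V, so it is off. The assumption is consistent.

Only D₂ conducts; I_R ≈ 1.5 mA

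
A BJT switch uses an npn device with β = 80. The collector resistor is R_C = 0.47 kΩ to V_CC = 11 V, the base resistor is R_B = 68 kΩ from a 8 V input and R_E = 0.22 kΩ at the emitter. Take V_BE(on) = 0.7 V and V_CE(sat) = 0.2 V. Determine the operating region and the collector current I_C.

Assume active. Base-emitter loop: I_B = (V_BB − V_BE)/(R_B + (β+1)R_E) = (8 − 0.7)/(68 + 81×0.22) = 0.0851 mA.
I_C = β·I_B = 80×0.0851 = 6.8 mA.
V_CE = V_CC − I_C·R_C − I_E·R_E = 11 − 6.8×0.47 − 6.89×0.22 = 6.29 V > V_CE(sat), so the active-region assumption holds.

active; I_C ≈ 6.8 mA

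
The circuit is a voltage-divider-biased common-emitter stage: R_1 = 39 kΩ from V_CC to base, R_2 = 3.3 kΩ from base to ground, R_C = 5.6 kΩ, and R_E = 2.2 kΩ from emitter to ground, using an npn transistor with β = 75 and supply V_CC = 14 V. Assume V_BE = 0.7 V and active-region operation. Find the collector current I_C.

I_C ≈ 0.17 mA

Thevenize the base divider: V_Th = V_CC·R_2/(R_1+R_2) = 14×3.3/42.3 = 1.09 V, R_Th = R_1‖R_2 = 3.04 kΩ.
Base-emitter loop: V_Th = I_B·R_Th + V_BE + (β+1)I_B·R_E, so I_B = (1.09 − 0.7) / (3.04 + 76×2.2) = 0.0023 mA.
I_C = β·I_B = 75×0.0023 = 0.173 mA, and I_E = (β+1)I_B = 0.175 mA.
V_CE = V_CC − I_C·R_C − I_E·R_E = 14 − 0.173×5.6 − 0.175×2.2 = 12.6 V.
V_CE = 12.6 V > 0.2 V confirms active-region operation.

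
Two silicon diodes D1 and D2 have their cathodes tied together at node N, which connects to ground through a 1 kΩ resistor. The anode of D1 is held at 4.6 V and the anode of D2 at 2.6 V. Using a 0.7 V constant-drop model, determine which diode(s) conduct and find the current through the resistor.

Only D1 conducts; I_R ≈ 3.9 mA

Assume both conduct. Then node N would need to be at both 4.6−0.7 = 3.9 V and 2.6−0.7 = 1.9 V, which is impossible.
Assume only D1 conducts: V_N = 4.6 − 0.7 = 3.9 V, so I_R = 3.9/1 = 3.9 mA.
Check D2: its anode-to-cathode voltage is 2.6 − 3.9 = -1.3 V < 0.7 V, so it is off. The assumption is consistent.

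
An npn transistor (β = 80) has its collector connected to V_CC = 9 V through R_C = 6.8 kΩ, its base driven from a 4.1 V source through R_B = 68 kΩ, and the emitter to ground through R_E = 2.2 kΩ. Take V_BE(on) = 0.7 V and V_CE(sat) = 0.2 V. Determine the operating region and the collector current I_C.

Assume active: I_B = (4.1 − 0.7)/(68 + 81×2.2) = 0.0138 mA, I_C = β·I_B = 1.1 mA.
Then V_CE = 9 − 1.1×6.8 − 1.12×2.2 = -0.974 V < 0.2 V — the active assumption fails.
Re-solve with V_CE = 0.2 V. KCL at the emitter: V_E/R_E = (V_BB−0.7−V_E)/R_B + (V_CC−0.2−V_E)/R_C, giving V_E = 2.18 V.
I_C = (V_CC − 0.2 − V_E)/R_C = (8.8 − 2.18)/6.8 = 0.973 mA.
Check: I_B = (3.4 − 2.18)/68 = 0.0179 mA, and β·I_B = 1.43 mA > I_C, confirming saturation.

saturation; I_C ≈ 0.97 mA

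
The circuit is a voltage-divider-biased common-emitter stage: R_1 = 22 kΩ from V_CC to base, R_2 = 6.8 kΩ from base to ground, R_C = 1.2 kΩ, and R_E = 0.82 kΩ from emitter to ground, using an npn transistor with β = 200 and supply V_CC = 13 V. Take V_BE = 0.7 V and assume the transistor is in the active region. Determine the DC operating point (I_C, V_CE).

Thevenize the base divider: V_Th = V_CC·R_2/(R_1+R_2) = 13×6.8/28.8 = 3.07 V, R_Th = R_1‖R_2 = 5.19 kΩ.
Base-emitter loop: V_Th = I_B·R_Th + V_BE + (β+1)I_B·R_E, so I_B = (3.07 − 0.7) / (5.19 + 201×0.82) = 0.0139 mA.
I_C = β·I_B = 200×0.0139 = 2.79 mA, and I_E = (β+1)I_B = 2.8 mA.
V_CE = V_CC − I_C·R_C − I_E·R_E = 13 − 2.79×1.2 − 2.8×0.82 = 7.36 V.
V_CE = 7.36 V > 0.2 V confirms active-region operation.

I_C ≈ 2.8 mA, V_CE ≈ 7.4 V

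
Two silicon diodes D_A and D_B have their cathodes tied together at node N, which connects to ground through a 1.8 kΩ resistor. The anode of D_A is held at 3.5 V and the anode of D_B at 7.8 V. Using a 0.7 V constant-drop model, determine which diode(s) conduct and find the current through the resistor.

Assume both conduct. Then node N would need to be at both 3.5−0.7 = 2.8 V and 7.8−0.7 = 7.1 V, which is impossible.
Assume only D_B conducts: V_N = 7.8 − 0.7 = 7.1 V, so I_R = 7.1/1.8 = 3.94 mA.
Check D_A: its anode-to-cathode voltage is 3.5 − 7.1 = -3.6 V < 0.7 V, so it is off. The assumption is consistent.

Only D_B conducts; I_R ≈ 3.9 mA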